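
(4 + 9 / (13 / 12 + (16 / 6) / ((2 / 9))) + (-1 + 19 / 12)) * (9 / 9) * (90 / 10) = 29793 / 628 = 47.44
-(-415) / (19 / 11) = 4565 / 19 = 240.26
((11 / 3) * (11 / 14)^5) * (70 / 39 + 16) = 614731667 / 31462704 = 19.54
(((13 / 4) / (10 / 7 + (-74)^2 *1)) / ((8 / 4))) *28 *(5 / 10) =637 / 153368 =0.00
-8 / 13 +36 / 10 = 194 / 65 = 2.98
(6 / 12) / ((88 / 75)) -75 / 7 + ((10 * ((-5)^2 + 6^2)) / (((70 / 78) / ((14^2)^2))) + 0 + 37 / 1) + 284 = 26112214.71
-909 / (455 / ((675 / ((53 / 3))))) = -368145 / 4823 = -76.33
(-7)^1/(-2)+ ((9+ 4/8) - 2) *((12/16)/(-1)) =-17/8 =-2.12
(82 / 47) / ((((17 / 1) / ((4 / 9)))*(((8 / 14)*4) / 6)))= 287 / 2397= 0.12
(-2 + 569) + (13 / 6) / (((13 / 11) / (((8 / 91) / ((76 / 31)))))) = 2941370 / 5187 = 567.07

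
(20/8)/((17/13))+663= 22607/34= 664.91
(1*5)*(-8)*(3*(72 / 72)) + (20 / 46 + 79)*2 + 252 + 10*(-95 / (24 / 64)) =-154730 / 69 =-2242.46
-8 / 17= -0.47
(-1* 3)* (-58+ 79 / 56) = 9507 / 56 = 169.77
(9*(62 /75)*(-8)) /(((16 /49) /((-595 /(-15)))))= -180761 /25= -7230.44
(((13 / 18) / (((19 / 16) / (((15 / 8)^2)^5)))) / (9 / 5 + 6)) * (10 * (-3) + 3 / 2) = -320361328125 / 268435456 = -1193.44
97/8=12.12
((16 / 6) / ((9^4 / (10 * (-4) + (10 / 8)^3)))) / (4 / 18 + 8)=-2435 / 1294704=-0.00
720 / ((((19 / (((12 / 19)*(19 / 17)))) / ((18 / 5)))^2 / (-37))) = -248583168 / 521645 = -476.54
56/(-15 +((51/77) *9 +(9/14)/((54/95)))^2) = 47811456/30135169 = 1.59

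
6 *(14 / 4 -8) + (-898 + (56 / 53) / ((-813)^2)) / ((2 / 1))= -16674925904 / 35031357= -476.00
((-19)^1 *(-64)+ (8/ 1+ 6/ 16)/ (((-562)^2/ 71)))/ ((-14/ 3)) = -9217605567/ 35374528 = -260.57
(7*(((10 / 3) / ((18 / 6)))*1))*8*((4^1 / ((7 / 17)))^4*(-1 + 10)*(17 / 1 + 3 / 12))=29506298880 / 343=86024194.99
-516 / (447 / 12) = -13.85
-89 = -89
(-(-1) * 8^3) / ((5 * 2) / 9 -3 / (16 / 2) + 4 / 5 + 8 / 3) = 184320 / 1513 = 121.82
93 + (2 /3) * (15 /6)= 284 /3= 94.67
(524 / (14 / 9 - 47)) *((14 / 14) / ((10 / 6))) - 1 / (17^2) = -4090817 / 591005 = -6.92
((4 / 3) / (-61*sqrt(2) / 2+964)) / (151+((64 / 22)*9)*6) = 2684*sqrt(2) / 18858473457+84832 / 18858473457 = 0.00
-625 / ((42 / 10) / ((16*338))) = -16900000 / 21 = -804761.90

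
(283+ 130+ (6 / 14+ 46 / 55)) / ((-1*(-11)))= 159492 / 4235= 37.66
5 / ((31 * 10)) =1 / 62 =0.02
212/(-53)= -4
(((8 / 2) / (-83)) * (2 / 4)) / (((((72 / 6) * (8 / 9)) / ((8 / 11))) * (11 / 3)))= -9 / 20086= -0.00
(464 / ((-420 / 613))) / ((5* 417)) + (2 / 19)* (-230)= -102056552 / 4159575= -24.54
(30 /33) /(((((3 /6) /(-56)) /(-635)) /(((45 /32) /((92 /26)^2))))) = 169021125 /23276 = 7261.61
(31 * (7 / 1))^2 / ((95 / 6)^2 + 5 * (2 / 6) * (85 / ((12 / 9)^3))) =27123264 / 178825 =151.67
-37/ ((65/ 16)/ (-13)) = 592/ 5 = 118.40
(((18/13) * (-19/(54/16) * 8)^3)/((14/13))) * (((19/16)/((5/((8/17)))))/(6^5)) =-533794816/316207395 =-1.69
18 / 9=2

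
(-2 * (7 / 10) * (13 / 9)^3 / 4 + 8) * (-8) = -202522 / 3645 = -55.56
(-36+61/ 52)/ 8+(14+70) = 33133/ 416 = 79.65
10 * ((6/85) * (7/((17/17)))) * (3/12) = 21/17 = 1.24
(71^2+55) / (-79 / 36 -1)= -183456 / 115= -1595.27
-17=-17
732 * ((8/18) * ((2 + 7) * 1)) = 2928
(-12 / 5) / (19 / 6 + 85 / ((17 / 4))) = -72 / 695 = -0.10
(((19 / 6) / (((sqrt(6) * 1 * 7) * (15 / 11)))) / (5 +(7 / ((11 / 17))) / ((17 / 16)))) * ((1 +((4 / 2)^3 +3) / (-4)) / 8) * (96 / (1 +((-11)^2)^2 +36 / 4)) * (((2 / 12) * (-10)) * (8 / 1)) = 4598 * sqrt(6) / 66061359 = 0.00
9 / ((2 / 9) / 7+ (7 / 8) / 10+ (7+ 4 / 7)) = 45360 / 38761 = 1.17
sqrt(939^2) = 939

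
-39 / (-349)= 0.11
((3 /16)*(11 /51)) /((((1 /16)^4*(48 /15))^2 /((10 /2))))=1441792000 /17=84811294.12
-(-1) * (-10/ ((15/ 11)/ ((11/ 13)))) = -242/ 39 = -6.21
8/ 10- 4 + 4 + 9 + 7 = 84/ 5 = 16.80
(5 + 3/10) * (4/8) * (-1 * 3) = -159/20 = -7.95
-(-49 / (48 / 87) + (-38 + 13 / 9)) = 18053 / 144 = 125.37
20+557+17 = 594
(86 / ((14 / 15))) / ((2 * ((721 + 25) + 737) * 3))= 215 / 20762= 0.01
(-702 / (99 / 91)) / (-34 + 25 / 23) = 163254 / 8327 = 19.61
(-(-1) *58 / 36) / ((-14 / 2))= -29 / 126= -0.23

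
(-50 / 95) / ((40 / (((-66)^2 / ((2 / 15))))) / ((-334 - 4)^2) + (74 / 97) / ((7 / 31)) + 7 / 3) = -0.09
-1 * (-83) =83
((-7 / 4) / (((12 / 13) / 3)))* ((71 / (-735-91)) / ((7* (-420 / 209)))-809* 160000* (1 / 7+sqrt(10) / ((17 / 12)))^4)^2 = -301988490159264688943836253336455301304428557 / 4607487324938346555571200-27866683513636679971313064966488000* sqrt(10) / 2848280137846843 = -96481726033913334589.57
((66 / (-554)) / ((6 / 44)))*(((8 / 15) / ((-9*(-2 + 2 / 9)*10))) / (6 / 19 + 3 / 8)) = -9196 / 2181375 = -0.00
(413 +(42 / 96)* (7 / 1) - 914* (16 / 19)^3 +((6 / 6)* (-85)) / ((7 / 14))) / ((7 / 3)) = -98688063 / 768208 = -128.47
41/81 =0.51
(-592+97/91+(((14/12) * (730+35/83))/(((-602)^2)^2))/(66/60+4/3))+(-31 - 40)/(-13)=-585.47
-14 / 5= -2.80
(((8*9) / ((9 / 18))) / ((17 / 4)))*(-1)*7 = -4032 / 17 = -237.18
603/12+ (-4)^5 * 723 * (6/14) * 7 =-8884023/4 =-2221005.75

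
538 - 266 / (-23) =12640 / 23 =549.57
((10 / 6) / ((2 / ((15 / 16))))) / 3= 25 / 96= 0.26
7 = 7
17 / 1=17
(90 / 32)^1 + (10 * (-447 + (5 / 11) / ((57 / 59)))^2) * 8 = 100333381756085 / 6290064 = 15951090.76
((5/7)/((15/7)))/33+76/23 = 7547/2277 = 3.31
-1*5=-5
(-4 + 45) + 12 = 53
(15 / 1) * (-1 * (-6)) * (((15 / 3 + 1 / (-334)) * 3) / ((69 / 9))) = 675945 / 3841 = 175.98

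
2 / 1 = 2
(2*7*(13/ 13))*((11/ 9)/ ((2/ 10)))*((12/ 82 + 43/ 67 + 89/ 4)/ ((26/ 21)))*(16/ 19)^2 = 14554034880/ 12891671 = 1128.95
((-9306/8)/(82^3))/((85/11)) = -51183/187465120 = -0.00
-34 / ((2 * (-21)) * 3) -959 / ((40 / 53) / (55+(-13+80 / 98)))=-68550761 / 1260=-54405.37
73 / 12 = 6.08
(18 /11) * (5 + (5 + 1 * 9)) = 342 /11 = 31.09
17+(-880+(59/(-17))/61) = -894990/1037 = -863.06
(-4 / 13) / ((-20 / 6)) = 6 / 65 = 0.09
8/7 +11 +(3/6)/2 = 347/28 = 12.39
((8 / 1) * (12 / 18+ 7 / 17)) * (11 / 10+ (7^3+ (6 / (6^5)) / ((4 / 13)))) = 98110507 / 33048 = 2968.73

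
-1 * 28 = -28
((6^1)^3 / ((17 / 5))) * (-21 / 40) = -567 / 17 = -33.35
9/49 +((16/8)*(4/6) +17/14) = 803/294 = 2.73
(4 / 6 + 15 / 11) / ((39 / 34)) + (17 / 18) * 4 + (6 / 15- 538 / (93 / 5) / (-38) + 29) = 15038294 / 421135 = 35.71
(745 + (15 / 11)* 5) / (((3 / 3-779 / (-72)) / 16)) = 9527040 / 9361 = 1017.74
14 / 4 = 7 / 2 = 3.50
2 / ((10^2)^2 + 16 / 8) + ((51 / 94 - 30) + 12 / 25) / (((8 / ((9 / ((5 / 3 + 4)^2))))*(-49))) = 27851027657 / 1331400226800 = 0.02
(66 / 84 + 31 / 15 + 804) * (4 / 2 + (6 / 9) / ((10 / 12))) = 169439 / 75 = 2259.19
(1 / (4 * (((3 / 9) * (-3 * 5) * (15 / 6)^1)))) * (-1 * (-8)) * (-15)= 12 / 5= 2.40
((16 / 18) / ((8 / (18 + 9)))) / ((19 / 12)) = 36 / 19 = 1.89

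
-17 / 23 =-0.74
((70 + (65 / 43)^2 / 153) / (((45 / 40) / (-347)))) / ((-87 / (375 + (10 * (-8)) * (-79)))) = 1661877.35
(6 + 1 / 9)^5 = 503284375 / 59049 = 8523.17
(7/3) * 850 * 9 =17850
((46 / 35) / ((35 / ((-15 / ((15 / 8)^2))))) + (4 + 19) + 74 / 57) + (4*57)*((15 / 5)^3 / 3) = 241610563 / 116375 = 2076.14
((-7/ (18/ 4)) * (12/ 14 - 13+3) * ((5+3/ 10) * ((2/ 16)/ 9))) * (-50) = -4240/ 81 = -52.35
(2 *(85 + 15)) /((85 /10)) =400 /17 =23.53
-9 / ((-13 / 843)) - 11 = 7444 / 13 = 572.62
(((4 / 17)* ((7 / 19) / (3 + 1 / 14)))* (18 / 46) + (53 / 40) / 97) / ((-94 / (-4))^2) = 30619331 / 684488670310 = 0.00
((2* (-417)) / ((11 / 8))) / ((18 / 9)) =-3336 / 11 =-303.27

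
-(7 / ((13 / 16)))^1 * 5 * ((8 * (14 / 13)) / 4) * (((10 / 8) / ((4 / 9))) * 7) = -1826.63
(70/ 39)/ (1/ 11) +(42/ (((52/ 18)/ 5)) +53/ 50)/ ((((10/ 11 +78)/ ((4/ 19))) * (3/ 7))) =23203829/ 1148550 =20.20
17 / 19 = 0.89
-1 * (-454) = 454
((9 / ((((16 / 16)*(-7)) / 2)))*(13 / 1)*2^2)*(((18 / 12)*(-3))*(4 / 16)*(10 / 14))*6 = 31590 / 49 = 644.69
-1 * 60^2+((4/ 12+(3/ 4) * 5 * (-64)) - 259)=-12296/ 3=-4098.67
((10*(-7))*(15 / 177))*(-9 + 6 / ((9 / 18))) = -1050 / 59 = -17.80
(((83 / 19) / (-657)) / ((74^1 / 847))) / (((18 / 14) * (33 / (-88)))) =1968428 / 12470517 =0.16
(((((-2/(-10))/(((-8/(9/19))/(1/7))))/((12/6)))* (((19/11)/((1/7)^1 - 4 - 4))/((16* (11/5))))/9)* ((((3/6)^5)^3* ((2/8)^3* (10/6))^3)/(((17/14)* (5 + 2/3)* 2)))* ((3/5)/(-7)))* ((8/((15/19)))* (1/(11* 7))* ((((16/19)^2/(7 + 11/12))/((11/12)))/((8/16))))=-1/19732695144181268480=-0.00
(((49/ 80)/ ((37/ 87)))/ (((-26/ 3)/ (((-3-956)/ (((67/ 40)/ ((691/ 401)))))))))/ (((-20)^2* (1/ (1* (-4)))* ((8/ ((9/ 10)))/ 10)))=-76273864569/ 41353686400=-1.84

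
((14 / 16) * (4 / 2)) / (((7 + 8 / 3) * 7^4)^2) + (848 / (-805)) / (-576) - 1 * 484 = -346949564188672 / 716840651205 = -484.00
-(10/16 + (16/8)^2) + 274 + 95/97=209795/776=270.35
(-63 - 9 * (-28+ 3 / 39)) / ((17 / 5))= 720 / 13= 55.38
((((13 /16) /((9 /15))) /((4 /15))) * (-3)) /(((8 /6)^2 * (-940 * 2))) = 1755 /385024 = 0.00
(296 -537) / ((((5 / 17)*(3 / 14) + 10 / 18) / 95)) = -9808218 / 265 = -37012.14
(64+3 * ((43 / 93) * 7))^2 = 5221225 / 961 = 5433.12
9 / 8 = 1.12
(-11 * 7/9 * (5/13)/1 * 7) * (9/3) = -2695/39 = -69.10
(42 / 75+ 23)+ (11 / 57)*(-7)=31648 / 1425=22.21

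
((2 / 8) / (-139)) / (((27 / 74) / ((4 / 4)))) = -37 / 7506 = -0.00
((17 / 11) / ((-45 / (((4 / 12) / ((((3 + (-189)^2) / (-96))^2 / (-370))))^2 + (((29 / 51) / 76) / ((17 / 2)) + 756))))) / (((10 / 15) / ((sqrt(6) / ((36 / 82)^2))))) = -1973146348492654633053043 * sqrt(6) / 9765158836800287050416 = -494.94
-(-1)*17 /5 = 3.40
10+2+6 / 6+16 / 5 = 81 / 5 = 16.20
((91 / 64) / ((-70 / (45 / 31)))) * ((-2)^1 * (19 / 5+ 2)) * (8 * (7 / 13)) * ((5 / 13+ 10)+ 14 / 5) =1565739 / 80600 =19.43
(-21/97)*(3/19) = -0.03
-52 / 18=-26 / 9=-2.89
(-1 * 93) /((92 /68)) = -1581 /23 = -68.74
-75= -75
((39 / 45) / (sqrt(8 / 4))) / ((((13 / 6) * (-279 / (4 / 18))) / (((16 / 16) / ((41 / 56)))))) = -112 * sqrt(2) / 514755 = -0.00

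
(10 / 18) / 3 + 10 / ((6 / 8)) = 365 / 27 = 13.52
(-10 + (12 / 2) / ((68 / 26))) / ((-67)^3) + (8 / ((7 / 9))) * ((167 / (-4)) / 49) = -15369545893 / 1753749053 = -8.76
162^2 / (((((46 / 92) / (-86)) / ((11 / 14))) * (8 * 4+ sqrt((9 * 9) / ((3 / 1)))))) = -794458368 / 6979+ 74480472 * sqrt(3) / 6979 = -95350.97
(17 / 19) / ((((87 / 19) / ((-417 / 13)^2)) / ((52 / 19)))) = 3941484 / 7163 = 550.26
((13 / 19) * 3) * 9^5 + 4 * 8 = 2303519 / 19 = 121237.84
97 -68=29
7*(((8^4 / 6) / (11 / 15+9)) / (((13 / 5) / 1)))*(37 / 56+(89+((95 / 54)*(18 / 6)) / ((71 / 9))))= 88406400 / 5183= 17056.99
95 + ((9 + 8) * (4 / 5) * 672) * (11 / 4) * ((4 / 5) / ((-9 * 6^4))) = 566653 / 6075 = 93.28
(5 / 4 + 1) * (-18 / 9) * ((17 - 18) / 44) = 9 / 88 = 0.10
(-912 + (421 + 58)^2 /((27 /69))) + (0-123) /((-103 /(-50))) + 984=543557123 /927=586361.51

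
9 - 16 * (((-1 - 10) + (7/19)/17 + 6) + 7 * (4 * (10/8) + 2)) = -224597/323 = -695.35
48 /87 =0.55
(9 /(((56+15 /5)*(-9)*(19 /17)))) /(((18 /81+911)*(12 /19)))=-51 /1935436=-0.00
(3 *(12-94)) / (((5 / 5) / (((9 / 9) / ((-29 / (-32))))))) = -7872 / 29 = -271.45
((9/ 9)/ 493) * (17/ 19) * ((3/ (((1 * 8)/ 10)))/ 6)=5/ 4408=0.00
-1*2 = -2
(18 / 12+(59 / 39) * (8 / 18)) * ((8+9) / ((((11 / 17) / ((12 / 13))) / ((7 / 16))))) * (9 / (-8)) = -3085075 / 118976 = -25.93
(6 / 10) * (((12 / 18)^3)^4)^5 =1152921504606846976 / 70651930458693672523824055335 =0.00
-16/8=-2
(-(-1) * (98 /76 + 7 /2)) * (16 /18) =728 /171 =4.26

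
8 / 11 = 0.73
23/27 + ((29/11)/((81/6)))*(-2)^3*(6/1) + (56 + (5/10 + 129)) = 176.98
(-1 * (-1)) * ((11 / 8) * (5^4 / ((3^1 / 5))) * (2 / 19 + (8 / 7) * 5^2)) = 65553125 / 1596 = 41073.39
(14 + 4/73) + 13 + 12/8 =4169/146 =28.55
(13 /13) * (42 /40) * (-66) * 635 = -88011 /2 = -44005.50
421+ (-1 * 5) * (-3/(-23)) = 9668/23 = 420.35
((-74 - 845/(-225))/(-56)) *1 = 3161/2520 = 1.25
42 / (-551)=-42 / 551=-0.08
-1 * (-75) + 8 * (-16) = -53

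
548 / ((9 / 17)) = 9316 / 9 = 1035.11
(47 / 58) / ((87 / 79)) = 3713 / 5046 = 0.74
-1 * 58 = -58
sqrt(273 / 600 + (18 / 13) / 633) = sqrt(1375960118) / 54860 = 0.68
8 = 8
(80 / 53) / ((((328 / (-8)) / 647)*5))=-10352 / 2173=-4.76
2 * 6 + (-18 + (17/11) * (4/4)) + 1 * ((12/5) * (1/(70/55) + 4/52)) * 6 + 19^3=34369172/5005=6866.97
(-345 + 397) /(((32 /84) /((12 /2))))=819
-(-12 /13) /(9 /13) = 4 /3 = 1.33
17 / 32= 0.53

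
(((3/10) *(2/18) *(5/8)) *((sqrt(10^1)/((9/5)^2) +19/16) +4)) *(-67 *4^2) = -5561/48 - 1675 *sqrt(10)/243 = -137.65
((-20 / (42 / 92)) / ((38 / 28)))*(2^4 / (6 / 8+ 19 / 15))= -588800 / 2299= -256.11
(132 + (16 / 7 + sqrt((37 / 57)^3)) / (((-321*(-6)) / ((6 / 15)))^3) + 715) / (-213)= -661866385170391 / 166443376672125 - 37*sqrt(2109) / 77253504401104875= -3.98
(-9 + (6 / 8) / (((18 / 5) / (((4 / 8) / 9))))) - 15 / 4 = -5503 / 432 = -12.74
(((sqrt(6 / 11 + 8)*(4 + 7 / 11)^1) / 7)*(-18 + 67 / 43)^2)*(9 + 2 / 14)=33296064*sqrt(1034) / 223729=4785.54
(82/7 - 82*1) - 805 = -6127/7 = -875.29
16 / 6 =8 / 3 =2.67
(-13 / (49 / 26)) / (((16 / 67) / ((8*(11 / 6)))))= -124553 / 294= -423.65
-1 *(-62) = 62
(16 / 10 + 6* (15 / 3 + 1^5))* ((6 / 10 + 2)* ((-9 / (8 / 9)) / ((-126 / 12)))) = 16497 / 175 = 94.27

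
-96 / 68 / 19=-24 / 323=-0.07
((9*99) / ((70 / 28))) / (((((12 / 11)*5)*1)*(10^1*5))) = 3267 / 2500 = 1.31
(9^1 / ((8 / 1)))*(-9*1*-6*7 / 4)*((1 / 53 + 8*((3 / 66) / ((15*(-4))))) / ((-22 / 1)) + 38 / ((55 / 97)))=7124.81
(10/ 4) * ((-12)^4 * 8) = 414720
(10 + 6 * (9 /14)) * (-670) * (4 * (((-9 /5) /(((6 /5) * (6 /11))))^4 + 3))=-500715455 /224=-2235336.85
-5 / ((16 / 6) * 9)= -0.21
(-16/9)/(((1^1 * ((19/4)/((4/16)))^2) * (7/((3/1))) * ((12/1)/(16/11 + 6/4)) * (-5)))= 26/250173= 0.00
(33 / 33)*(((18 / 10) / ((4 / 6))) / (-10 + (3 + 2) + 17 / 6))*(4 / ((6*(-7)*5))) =54 / 2275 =0.02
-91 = -91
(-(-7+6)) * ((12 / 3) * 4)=16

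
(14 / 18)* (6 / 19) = 14 / 57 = 0.25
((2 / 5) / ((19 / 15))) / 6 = 1 / 19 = 0.05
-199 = -199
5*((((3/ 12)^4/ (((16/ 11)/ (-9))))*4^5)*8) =-990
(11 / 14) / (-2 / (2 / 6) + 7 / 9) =-99 / 658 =-0.15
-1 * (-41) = 41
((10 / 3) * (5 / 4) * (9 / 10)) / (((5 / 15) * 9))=5 / 4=1.25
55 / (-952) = -55 / 952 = -0.06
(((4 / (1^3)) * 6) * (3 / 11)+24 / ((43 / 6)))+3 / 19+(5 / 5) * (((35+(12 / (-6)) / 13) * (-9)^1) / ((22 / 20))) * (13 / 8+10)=-1544175057 / 467324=-3304.29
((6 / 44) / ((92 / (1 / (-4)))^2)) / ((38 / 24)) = 0.00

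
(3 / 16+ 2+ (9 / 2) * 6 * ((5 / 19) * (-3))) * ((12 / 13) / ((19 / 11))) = -191895 / 18772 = -10.22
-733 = -733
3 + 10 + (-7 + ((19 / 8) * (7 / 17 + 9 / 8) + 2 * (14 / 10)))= 67727 / 5440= 12.45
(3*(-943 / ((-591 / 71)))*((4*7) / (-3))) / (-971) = 1874684 / 573861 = 3.27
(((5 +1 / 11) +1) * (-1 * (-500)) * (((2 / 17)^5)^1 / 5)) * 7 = 1500800 / 15618427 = 0.10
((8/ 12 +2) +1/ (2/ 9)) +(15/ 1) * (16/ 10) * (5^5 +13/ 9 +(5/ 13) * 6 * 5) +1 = 5874941/ 78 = 75319.76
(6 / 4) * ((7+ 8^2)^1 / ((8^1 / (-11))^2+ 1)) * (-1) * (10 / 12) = -8591 / 148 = -58.05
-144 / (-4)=36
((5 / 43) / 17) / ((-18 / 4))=-10 / 6579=-0.00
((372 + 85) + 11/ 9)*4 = 16496/ 9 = 1832.89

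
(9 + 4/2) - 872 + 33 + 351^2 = 122373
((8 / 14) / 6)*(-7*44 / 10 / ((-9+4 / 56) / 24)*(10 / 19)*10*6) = 118272 / 475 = 248.99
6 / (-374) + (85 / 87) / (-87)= -0.03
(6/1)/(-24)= -1/4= -0.25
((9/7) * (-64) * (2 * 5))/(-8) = 720/7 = 102.86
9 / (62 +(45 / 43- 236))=-129 / 2479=-0.05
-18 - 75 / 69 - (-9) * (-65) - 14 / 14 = -13917 / 23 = -605.09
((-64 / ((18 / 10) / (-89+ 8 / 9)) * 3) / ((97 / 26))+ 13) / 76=6631807 / 199044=33.32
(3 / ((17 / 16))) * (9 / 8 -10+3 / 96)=-849 / 34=-24.97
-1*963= -963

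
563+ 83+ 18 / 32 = 646.56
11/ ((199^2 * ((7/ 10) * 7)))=110/ 1940449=0.00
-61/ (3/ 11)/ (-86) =2.60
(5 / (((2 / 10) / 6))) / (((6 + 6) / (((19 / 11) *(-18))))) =-4275 / 11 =-388.64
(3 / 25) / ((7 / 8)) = 24 / 175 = 0.14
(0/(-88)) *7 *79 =0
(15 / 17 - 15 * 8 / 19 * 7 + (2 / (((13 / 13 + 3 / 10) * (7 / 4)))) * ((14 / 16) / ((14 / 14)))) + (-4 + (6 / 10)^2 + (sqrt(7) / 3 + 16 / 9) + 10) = -32520256 / 944775 + sqrt(7) / 3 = -33.54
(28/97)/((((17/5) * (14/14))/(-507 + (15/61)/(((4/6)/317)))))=-3331230/100589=-33.12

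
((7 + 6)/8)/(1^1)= 13/8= 1.62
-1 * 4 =-4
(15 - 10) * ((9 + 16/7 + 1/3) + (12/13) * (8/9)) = 5660/91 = 62.20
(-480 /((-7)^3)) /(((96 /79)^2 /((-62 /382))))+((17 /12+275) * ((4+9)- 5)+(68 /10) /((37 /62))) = 2585989166749 /1163510880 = 2222.57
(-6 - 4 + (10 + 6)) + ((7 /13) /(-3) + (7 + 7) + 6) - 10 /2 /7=6854 /273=25.11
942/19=49.58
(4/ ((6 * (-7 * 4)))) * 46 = -23/ 21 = -1.10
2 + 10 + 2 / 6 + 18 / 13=535 / 39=13.72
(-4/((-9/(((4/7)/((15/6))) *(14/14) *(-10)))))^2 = 4096/3969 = 1.03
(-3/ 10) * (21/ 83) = -0.08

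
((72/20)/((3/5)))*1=6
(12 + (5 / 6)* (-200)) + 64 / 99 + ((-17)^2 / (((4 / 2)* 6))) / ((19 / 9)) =-1073015 / 7524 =-142.61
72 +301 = 373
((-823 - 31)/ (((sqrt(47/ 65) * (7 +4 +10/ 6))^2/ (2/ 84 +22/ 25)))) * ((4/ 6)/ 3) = -752557/ 509010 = -1.48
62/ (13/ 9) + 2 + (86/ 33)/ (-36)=346337/ 7722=44.85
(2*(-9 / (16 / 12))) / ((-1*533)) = 27 / 1066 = 0.03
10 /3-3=0.33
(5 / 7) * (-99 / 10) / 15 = -33 / 70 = -0.47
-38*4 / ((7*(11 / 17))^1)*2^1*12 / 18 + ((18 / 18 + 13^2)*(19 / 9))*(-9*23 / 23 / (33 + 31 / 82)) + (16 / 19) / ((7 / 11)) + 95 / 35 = -13877909 / 100947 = -137.48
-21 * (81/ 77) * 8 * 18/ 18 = -1944/ 11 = -176.73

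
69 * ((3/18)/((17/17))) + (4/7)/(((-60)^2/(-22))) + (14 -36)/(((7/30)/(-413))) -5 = 38946.50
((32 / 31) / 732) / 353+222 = 444570326 / 2002569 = 222.00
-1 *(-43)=43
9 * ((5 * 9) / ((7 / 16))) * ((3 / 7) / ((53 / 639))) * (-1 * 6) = -74532960 / 2597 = -28699.64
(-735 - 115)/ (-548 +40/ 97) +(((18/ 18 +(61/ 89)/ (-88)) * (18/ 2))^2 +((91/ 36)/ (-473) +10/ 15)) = 25834879152833557/ 315225754949952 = 81.96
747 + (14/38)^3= 5124016/6859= 747.05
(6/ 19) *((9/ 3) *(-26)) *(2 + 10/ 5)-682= -14830/ 19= -780.53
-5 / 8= -0.62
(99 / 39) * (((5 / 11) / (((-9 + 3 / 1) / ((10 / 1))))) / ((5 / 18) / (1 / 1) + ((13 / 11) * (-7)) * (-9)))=-4950 / 192361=-0.03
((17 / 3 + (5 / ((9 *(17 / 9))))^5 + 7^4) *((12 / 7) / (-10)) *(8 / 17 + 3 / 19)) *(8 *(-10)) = 9513277777120 / 458613811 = 20743.55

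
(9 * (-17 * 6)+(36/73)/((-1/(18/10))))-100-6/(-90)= -1115609/1095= -1018.82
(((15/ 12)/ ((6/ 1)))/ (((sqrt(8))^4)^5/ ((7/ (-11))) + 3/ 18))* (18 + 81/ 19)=-14805/ 5385888988652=-0.00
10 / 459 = 0.02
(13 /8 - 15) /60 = -107 /480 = -0.22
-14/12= -7/6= -1.17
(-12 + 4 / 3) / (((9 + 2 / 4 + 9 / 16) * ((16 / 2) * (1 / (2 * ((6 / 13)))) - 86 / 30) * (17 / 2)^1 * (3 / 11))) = -0.08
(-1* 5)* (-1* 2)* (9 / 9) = 10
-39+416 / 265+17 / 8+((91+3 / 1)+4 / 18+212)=5169097 / 19080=270.92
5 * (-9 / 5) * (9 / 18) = -4.50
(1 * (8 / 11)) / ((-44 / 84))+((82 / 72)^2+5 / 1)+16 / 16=5.91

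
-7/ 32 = -0.22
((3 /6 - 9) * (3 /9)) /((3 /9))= -17 /2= -8.50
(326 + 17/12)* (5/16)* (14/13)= 137515/1248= 110.19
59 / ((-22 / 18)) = -531 / 11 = -48.27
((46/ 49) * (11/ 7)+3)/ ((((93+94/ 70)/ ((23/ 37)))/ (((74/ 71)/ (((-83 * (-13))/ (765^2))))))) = 103306843125/ 6197591491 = 16.67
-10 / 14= -5 / 7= -0.71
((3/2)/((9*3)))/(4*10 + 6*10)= 1/1800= 0.00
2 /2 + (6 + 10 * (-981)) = -9803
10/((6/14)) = 70/3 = 23.33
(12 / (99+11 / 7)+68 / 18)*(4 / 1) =6173 / 396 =15.59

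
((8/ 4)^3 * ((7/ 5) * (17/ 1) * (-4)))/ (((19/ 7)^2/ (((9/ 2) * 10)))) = -1679328/ 361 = -4651.88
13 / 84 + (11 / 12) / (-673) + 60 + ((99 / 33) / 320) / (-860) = 233960687201 / 3889401600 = 60.15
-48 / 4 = -12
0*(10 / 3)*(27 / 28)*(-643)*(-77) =0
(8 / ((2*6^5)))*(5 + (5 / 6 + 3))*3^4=0.37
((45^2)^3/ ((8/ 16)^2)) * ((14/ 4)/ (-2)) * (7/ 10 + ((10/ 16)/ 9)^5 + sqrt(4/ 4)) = -3237966800971875/ 32768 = -98814904814.82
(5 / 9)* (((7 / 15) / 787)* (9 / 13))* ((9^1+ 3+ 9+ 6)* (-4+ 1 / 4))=-945 / 40924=-0.02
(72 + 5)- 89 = -12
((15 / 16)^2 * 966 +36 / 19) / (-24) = -689811 / 19456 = -35.45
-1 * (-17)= 17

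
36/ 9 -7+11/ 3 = 2/ 3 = 0.67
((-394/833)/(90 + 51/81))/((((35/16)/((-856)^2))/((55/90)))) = -76216267776/71342285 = -1068.32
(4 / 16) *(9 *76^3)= 987696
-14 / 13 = -1.08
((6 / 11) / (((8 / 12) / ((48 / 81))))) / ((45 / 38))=608 / 1485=0.41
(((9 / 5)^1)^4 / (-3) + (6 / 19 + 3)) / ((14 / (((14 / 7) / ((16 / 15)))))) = -3267 / 133000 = -0.02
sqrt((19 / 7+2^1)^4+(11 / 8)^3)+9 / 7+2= 23 / 7+11 * sqrt(10089046) / 1568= 25.57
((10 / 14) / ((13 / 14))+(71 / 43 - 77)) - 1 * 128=-113242 / 559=-202.58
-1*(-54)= 54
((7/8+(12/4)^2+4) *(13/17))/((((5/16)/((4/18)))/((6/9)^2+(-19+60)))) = 717652/2295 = 312.70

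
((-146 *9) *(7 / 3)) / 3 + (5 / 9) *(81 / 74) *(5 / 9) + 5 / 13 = -982469 / 962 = -1021.28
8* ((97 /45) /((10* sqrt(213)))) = 388* sqrt(213) /47925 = 0.12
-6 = -6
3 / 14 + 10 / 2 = 73 / 14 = 5.21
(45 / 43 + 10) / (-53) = -475 / 2279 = -0.21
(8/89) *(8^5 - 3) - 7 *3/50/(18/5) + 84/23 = 362159831/122820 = 2948.70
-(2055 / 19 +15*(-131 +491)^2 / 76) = -488055 / 19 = -25687.11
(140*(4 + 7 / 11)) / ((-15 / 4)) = -173.09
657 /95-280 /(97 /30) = -734271 /9215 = -79.68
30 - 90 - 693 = -753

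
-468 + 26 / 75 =-35074 / 75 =-467.65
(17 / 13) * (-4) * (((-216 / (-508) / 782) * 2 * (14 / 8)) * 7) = -2646 / 37973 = -0.07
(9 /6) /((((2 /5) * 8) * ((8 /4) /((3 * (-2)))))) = -45 /32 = -1.41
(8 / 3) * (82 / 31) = 656 / 93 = 7.05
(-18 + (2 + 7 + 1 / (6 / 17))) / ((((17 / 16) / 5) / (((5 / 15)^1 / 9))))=-1.07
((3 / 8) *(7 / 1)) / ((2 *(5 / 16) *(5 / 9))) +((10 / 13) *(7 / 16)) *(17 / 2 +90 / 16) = 256123 / 20800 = 12.31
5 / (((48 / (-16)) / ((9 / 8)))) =-15 / 8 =-1.88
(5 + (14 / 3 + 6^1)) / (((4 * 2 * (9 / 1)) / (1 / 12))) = 47 / 2592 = 0.02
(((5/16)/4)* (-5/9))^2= 625/331776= 0.00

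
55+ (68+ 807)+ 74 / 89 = 82844 / 89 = 930.83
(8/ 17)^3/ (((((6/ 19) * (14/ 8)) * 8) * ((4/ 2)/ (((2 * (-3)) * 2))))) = -4864/ 34391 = -0.14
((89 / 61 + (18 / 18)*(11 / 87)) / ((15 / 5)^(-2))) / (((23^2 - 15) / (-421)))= -5313441 / 454633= -11.69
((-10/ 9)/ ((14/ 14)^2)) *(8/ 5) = -1.78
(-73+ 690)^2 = 380689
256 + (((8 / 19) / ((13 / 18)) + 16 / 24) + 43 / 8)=1556839 / 5928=262.62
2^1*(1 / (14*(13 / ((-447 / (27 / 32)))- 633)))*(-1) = 0.00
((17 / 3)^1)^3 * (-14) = -68782 / 27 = -2547.48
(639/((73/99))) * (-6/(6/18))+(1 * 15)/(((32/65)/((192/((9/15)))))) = -426948/73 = -5848.60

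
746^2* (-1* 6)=-3339096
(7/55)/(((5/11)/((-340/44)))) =-119/55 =-2.16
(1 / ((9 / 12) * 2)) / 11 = 2 / 33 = 0.06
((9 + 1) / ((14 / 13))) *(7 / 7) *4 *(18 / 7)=4680 / 49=95.51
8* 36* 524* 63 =9507456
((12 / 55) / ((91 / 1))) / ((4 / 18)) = 54 / 5005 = 0.01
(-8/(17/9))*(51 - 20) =-2232/17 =-131.29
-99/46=-2.15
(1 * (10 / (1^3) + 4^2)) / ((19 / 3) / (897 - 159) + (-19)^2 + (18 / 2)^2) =0.06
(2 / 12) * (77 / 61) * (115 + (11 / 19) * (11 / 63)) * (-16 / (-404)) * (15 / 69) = 15155360 / 72693639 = 0.21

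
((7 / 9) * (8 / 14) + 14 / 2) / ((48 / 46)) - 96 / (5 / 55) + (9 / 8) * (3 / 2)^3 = -1805879 / 1728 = -1045.07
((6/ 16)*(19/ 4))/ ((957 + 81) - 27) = 19/ 10784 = 0.00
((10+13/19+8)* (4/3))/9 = 1420/513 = 2.77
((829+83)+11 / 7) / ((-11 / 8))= -51160 / 77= -664.42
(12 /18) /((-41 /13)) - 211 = -25979 /123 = -211.21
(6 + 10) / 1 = 16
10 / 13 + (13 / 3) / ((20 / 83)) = 14627 / 780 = 18.75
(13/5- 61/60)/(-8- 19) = -19/324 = -0.06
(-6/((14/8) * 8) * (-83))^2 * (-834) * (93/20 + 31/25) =-15228251613/2450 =-6215612.90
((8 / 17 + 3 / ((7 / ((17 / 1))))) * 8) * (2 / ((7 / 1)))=14768 / 833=17.73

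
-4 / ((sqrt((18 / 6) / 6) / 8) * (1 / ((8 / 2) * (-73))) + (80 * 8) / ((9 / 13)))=-3268898979840 / 755478875340719-756864 * sqrt(2) / 755478875340719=-0.00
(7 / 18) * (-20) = -70 / 9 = -7.78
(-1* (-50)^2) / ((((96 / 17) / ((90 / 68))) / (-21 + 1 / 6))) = 390625 / 32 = 12207.03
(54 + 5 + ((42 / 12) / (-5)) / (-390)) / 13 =230107 / 50700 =4.54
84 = 84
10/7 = 1.43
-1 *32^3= -32768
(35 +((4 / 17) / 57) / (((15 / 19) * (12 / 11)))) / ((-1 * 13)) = -80336 / 29835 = -2.69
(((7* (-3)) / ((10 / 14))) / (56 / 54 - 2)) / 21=189 / 130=1.45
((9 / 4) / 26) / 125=9 / 13000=0.00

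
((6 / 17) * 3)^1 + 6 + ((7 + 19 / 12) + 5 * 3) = 6251 / 204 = 30.64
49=49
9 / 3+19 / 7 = 40 / 7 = 5.71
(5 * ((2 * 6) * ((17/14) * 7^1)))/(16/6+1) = 1530/11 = 139.09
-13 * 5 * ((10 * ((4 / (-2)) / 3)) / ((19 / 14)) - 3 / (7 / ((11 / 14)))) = 1905865 / 5586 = 341.19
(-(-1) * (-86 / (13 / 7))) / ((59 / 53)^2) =-1691018 / 45253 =-37.37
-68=-68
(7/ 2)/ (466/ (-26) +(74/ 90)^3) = -8292375/ 41147272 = -0.20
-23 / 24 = -0.96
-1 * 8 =-8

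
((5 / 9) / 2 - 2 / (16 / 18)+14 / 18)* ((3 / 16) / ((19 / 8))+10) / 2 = -6.02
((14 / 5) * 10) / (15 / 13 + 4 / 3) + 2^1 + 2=1480 / 97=15.26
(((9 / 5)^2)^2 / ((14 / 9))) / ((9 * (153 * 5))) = 729 / 743750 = 0.00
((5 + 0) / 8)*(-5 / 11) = -25 / 88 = -0.28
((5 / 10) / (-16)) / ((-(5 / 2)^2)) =1 / 200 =0.00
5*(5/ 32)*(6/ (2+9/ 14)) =525/ 296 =1.77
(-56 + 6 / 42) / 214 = -391 / 1498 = -0.26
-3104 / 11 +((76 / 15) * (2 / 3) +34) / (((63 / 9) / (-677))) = -13503614 / 3465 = -3897.15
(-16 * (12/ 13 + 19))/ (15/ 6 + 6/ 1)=-8288/ 221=-37.50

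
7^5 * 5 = 84035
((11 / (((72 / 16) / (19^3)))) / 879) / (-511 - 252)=-150898 / 6036093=-0.02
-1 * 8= -8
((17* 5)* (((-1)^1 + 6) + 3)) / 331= 680 / 331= 2.05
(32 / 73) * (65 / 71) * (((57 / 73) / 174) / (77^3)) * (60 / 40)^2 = 44460 / 5009267711063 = 0.00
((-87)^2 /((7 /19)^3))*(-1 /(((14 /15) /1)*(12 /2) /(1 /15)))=-17305257 /9604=-1801.88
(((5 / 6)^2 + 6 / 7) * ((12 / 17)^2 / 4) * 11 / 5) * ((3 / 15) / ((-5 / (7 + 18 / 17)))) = -34661 / 252875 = -0.14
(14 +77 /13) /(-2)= -259 /26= -9.96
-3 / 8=-0.38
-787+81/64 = -50287/64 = -785.73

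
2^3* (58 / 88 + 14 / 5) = 1522 / 55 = 27.67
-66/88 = -3/4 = -0.75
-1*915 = -915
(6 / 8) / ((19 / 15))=45 / 76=0.59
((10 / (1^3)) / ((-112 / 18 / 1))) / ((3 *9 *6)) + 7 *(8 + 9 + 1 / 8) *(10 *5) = 5993.74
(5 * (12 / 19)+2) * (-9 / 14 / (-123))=21 / 779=0.03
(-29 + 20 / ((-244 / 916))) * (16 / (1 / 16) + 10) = -1688834 / 61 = -27685.80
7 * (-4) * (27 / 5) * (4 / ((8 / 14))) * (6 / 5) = -31752 / 25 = -1270.08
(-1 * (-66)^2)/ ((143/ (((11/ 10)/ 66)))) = -33/ 65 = -0.51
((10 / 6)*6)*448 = 4480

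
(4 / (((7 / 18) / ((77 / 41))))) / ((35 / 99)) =78408 / 1435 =54.64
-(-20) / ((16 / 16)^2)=20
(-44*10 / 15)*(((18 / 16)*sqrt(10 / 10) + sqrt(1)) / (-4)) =187 / 12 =15.58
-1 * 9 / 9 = -1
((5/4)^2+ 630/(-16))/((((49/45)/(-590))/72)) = 72282375/49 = 1475150.51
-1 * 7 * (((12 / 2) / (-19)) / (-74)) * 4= -84 / 703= -0.12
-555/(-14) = 555/14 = 39.64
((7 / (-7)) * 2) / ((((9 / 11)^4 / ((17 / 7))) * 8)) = -248897 / 183708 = -1.35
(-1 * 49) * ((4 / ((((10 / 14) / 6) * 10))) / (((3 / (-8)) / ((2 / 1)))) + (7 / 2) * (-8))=56252 / 25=2250.08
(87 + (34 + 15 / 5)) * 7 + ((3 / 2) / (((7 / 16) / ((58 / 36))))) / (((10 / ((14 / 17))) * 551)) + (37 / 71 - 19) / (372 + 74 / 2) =122116112456 / 140693955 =867.96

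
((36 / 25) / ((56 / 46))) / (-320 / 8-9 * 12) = -207 / 25900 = -0.01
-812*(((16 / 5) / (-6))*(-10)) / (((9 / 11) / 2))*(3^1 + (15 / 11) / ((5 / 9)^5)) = -1712969216 / 5625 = -304527.86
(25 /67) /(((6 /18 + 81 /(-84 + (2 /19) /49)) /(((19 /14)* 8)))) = -445751400 /69426539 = -6.42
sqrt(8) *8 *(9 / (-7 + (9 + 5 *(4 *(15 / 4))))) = 144 *sqrt(2) / 77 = 2.64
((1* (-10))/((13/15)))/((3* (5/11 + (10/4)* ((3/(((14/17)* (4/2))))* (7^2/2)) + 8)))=-8800/274599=-0.03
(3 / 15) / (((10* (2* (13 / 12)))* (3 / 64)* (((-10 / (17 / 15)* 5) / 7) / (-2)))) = 7616 / 121875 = 0.06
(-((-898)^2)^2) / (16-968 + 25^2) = 650287411216 / 327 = 1988646517.48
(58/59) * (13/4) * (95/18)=35815/2124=16.86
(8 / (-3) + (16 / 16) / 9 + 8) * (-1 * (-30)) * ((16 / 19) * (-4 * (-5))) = 156800 / 57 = 2750.88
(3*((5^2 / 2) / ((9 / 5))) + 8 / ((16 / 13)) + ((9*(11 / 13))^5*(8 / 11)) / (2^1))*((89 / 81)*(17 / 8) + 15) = 58439024998811 / 360896796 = 161927.25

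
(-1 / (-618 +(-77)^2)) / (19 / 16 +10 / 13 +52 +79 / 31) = -6448 / 1935036295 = -0.00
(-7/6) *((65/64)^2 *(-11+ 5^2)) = -207025/12288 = -16.85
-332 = -332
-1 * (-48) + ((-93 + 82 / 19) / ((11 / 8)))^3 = -2449017984208 / 9129329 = -268258.27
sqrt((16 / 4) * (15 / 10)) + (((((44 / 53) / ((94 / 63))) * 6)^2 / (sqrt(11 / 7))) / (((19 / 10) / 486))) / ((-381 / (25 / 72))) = -3536379000 * sqrt(77) / 14972860453 + sqrt(6) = 0.38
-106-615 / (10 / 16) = -1090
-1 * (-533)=533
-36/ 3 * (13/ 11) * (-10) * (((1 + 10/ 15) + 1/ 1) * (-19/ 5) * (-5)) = 79040/ 11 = 7185.45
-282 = -282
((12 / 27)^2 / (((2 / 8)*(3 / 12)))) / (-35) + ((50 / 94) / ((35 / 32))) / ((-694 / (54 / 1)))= -5924704 / 46236015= -0.13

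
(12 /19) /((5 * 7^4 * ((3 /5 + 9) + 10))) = 6 /2235331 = 0.00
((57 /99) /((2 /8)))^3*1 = 438976 /35937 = 12.22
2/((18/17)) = 17/9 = 1.89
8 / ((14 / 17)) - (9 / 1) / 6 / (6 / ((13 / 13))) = 265 / 28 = 9.46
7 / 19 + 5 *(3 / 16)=397 / 304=1.31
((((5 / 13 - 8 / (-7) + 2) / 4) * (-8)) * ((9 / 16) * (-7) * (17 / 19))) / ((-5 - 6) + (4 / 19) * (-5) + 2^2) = -321 / 104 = -3.09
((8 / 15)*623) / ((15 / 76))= 378784 / 225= 1683.48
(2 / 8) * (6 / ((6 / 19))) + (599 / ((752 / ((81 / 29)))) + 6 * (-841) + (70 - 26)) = -108931509 / 21808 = -4995.03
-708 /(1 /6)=-4248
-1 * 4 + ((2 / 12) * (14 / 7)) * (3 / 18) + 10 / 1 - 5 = 19 / 18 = 1.06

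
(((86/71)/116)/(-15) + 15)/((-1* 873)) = -926507/53925210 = -0.02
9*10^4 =90000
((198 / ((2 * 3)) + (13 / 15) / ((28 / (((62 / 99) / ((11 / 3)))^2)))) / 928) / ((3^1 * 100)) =228296039 / 1925935704000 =0.00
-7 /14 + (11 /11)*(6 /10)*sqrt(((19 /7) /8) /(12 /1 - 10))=-1 /2 + 3*sqrt(133) /140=-0.25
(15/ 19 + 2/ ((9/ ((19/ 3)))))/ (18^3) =1127/ 2991816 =0.00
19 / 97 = 0.20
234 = 234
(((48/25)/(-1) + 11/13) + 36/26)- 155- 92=-80174/325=-246.69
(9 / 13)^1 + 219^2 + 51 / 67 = 41775297 / 871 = 47962.45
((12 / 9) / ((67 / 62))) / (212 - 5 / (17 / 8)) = 1054 / 179091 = 0.01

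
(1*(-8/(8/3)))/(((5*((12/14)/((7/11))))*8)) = -49/880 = -0.06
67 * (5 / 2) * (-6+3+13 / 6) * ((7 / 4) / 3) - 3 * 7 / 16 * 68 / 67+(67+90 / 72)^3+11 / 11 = 12265734335 / 38592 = 317831.01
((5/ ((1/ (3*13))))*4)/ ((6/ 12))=1560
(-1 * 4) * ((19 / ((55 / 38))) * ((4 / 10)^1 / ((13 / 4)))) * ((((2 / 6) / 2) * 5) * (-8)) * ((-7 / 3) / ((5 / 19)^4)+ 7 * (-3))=-87945098752 / 4021875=-21866.69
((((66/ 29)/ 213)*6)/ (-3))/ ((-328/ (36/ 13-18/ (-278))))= 56331/ 305090266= 0.00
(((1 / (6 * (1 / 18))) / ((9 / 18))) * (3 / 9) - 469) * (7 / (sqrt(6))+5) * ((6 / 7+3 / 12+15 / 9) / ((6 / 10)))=-2720275 / 252 - 544055 * sqrt(6) / 216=-16964.45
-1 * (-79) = 79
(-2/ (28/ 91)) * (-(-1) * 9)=-117/ 2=-58.50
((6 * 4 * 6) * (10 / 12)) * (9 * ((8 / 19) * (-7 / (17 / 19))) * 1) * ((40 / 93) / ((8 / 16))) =-1612800 / 527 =-3060.34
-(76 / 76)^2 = -1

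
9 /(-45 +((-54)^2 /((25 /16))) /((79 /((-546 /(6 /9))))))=-1975 /4255571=-0.00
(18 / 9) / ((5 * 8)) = 1 / 20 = 0.05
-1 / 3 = -0.33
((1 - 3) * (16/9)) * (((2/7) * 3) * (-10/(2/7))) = 106.67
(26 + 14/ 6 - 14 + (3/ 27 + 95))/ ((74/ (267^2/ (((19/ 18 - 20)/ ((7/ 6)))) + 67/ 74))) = -109098855115/ 16805844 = -6491.72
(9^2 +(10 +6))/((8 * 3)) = 97/24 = 4.04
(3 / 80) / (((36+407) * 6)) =1 / 70880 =0.00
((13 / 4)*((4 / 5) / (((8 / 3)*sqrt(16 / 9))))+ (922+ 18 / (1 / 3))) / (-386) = -156277 / 61760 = -2.53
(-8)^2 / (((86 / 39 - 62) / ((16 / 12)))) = -832 / 583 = -1.43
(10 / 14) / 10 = 1 / 14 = 0.07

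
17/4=4.25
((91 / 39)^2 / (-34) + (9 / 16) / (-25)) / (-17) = 11177 / 1040400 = 0.01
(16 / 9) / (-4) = -4 / 9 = -0.44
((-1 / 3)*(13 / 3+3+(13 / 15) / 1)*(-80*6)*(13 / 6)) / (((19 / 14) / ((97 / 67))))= 11581024 / 3819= 3032.48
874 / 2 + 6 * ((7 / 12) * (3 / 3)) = 881 / 2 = 440.50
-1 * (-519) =519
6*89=534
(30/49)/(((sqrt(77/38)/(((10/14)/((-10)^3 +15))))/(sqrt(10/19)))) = -0.00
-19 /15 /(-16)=19 /240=0.08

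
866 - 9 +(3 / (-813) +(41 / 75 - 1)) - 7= 17266961 / 20325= 849.54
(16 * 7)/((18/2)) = 112/9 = 12.44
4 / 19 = 0.21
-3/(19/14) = -2.21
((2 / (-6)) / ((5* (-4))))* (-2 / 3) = -1 / 90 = -0.01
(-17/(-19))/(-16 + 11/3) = -51/703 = -0.07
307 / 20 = 15.35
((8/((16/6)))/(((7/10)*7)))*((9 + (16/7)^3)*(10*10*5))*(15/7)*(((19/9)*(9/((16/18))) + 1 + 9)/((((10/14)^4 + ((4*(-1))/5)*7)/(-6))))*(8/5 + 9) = 16124982018750/3141047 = 5133632.84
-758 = -758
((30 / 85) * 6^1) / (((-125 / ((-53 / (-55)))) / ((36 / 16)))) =-4293 / 116875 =-0.04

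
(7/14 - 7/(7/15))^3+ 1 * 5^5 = 611/8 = 76.38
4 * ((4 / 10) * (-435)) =-696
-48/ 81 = -16/ 27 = -0.59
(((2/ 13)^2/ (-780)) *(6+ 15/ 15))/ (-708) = 7/ 23332140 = 0.00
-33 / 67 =-0.49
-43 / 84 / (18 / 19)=-817 / 1512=-0.54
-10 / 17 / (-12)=5 / 102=0.05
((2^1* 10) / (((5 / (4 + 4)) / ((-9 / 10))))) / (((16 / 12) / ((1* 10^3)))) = -21600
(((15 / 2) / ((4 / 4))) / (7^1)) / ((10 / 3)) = 9 / 28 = 0.32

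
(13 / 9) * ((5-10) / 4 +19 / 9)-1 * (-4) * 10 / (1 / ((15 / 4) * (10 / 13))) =491239 / 4212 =116.63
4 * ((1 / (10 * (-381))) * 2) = -0.00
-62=-62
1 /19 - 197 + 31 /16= -59283 /304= -195.01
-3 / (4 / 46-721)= 23 / 5527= 0.00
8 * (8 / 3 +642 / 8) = 1990 / 3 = 663.33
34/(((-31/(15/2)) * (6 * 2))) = -85/124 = -0.69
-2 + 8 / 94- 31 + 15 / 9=-31.25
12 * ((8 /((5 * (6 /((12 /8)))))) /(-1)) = -24 /5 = -4.80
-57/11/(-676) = 57/7436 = 0.01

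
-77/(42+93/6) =-154/115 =-1.34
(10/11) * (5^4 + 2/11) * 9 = 618930/121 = 5115.12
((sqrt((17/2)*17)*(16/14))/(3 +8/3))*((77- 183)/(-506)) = 636*sqrt(2)/1771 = 0.51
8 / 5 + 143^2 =20450.60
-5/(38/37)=-185/38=-4.87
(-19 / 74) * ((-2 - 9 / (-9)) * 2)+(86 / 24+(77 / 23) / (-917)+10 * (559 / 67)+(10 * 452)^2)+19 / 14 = 12818396571910285 / 627415068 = 20430488.88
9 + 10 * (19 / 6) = 122 / 3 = 40.67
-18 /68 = -9 /34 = -0.26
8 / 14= 4 / 7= 0.57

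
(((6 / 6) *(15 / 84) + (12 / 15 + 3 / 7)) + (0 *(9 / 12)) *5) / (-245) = -197 / 34300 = -0.01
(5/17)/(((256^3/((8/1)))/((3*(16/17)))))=15/37879808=0.00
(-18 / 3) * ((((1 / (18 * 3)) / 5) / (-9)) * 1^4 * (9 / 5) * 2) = 2 / 225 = 0.01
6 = 6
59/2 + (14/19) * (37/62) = 35269/1178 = 29.94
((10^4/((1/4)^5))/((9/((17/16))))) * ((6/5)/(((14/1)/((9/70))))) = 13322.45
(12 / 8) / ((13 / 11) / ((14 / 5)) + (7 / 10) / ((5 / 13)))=5775 / 8632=0.67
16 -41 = -25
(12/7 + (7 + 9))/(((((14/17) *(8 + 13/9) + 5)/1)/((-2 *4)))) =-8928/805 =-11.09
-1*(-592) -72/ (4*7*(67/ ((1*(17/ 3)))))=277546/ 469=591.78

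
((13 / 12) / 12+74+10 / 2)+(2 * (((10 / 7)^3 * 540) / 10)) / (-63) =25616989 / 345744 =74.09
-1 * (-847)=847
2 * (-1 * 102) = -204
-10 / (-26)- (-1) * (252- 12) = 3125 / 13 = 240.38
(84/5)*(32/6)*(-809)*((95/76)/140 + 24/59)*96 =-853372032/295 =-2892786.55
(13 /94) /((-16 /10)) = -65 /752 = -0.09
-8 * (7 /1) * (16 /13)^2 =-14336 /169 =-84.83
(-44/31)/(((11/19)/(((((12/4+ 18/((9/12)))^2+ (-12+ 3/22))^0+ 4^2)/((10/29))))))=-120.86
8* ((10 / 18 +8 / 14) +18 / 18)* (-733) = -12472.63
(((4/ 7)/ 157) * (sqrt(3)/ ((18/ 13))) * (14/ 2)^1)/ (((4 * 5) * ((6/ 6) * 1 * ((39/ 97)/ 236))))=11446 * sqrt(3)/ 21195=0.94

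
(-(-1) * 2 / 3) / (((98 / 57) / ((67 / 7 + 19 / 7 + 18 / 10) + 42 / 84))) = 19399 / 3430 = 5.66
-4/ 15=-0.27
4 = 4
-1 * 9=-9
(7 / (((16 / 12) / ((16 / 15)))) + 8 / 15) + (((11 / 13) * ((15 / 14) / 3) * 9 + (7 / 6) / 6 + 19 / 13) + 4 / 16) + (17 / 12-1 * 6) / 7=165509 / 16380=10.10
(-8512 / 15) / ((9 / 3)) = -8512 / 45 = -189.16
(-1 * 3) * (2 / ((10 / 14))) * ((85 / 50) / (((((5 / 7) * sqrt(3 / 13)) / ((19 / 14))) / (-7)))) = 15827 * sqrt(39) / 250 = 395.36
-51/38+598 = 596.66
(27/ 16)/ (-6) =-9/ 32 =-0.28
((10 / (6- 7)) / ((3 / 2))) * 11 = -220 / 3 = -73.33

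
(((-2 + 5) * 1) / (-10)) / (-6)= 1 / 20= 0.05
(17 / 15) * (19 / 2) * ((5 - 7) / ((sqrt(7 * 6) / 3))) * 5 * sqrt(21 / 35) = -323 * sqrt(70) / 70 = -38.61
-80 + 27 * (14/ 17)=-982/ 17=-57.76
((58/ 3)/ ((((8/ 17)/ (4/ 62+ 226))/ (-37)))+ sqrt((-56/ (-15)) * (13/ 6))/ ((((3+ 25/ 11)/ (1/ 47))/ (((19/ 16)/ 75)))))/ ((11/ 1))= -10652744/ 341+ 19 * sqrt(455)/ 24534000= -31239.72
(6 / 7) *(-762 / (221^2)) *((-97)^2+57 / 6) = -125.95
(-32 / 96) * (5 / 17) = -5 / 51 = -0.10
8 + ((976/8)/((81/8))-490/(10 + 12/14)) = -77203/3078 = -25.08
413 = 413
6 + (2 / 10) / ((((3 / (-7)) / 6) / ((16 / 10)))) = 38 / 25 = 1.52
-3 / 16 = -0.19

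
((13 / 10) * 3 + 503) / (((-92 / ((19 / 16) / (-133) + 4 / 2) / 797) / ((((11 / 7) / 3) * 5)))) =-9910102829 / 432768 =-22899.34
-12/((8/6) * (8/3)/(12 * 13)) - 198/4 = -576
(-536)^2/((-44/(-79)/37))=209941552/11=19085595.64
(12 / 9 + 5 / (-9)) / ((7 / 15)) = 5 / 3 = 1.67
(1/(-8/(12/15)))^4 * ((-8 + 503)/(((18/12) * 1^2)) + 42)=93/2500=0.04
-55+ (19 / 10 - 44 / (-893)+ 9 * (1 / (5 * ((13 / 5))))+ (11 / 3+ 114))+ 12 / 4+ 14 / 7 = 24486253 / 348270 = 70.31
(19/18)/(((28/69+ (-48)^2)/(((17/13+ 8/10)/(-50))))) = -59869/3100578000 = -0.00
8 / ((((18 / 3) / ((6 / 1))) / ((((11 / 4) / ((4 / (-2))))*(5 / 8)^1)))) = -55 / 8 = -6.88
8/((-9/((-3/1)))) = 2.67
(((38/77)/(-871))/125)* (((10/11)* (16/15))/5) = -1216/1383256875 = -0.00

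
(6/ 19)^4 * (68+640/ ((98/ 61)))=29616192/ 6385729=4.64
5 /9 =0.56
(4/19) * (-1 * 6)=-24/19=-1.26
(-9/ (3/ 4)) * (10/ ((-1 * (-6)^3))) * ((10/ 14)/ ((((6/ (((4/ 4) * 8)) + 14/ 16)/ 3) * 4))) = -50/ 273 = -0.18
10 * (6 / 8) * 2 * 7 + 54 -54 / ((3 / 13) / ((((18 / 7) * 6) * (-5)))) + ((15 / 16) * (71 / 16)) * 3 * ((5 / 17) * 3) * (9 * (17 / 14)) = 65697501 / 3584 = 18330.78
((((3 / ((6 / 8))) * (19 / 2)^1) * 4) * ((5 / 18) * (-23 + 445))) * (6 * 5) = 534533.33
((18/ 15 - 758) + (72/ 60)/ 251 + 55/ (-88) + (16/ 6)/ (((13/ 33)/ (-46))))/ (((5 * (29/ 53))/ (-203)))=51754650997/ 652600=79305.32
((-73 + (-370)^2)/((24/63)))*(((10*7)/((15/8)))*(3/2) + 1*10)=94821111/4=23705277.75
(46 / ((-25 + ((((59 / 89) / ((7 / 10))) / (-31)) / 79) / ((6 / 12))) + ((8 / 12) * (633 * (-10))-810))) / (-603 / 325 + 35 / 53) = 3899708995 / 512113397356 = 0.01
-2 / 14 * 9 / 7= -9 / 49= -0.18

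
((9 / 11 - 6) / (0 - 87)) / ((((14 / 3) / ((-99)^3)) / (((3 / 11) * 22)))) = -15083739 / 203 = -74304.13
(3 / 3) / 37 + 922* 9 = 8298.03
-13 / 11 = -1.18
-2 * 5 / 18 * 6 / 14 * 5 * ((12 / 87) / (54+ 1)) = -20 / 6699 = -0.00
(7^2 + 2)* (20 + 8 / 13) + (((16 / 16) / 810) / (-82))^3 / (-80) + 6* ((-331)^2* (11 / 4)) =551216736516446337600013 / 304740343739520000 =1808807.88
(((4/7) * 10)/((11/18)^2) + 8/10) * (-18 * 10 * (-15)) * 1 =36821520/847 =43472.87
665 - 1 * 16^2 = 409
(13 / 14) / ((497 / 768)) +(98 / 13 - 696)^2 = 278677441148 / 587951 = 473980.72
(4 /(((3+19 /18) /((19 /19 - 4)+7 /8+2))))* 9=-81 /73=-1.11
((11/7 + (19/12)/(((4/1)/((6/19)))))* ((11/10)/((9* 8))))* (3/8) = 0.01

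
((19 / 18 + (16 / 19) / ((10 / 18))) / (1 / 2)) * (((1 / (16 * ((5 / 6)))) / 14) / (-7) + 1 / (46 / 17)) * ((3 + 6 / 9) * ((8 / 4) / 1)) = 1608251117 / 115630200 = 13.91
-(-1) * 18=18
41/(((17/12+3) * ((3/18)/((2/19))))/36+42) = 5184/5335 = 0.97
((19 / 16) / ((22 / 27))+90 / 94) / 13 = 39951 / 215072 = 0.19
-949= -949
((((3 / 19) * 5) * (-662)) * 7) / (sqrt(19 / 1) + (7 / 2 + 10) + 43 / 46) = -176926120 / 634429 + 12256930 * sqrt(19) / 634429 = -194.66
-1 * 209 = -209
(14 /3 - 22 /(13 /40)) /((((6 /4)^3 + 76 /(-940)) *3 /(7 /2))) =-16173640 /724581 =-22.32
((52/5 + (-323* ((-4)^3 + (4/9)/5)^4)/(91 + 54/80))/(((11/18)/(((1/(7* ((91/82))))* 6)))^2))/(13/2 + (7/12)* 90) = -1001018366256531245824/628964419458375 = -1591534.17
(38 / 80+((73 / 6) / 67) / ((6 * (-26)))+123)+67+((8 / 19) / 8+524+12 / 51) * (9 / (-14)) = -25977752791 / 177239790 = -146.57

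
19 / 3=6.33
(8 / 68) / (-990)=-1 / 8415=-0.00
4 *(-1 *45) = -180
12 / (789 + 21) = 2 / 135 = 0.01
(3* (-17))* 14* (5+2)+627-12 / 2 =-4377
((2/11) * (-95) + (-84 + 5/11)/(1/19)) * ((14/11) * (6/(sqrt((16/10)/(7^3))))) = -179411.51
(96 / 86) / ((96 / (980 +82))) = 531 / 43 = 12.35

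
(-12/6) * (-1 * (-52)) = -104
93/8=11.62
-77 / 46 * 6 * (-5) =1155 / 23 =50.22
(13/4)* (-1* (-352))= 1144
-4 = -4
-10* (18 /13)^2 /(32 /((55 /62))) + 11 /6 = 163691 /125736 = 1.30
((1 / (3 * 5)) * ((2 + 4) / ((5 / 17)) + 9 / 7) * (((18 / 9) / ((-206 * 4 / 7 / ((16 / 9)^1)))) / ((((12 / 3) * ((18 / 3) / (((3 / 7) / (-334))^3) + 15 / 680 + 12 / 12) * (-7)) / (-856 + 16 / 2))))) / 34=858176 / 62658168709972325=0.00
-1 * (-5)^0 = -1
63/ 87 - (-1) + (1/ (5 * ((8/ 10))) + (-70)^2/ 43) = 578247/ 4988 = 115.93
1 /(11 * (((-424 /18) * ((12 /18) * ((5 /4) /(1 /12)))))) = -0.00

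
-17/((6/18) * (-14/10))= 255/7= 36.43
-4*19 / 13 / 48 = -19 / 156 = -0.12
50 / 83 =0.60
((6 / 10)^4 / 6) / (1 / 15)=81 / 250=0.32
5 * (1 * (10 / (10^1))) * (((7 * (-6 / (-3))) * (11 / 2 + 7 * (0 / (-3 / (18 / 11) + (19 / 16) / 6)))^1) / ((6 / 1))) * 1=385 / 6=64.17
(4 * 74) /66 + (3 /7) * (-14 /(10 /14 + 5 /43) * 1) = -11299 /4125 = -2.74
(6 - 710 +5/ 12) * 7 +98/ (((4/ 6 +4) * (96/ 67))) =-471401/ 96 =-4910.43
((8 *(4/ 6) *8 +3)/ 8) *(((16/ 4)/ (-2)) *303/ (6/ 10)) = -69185/ 12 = -5765.42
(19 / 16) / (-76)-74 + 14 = -3841 / 64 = -60.02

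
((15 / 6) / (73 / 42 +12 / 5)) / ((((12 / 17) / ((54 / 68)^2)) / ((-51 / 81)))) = -0.34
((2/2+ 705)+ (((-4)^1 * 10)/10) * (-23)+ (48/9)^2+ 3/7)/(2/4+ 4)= 104186/567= 183.75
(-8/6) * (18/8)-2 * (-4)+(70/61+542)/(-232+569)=135917/20557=6.61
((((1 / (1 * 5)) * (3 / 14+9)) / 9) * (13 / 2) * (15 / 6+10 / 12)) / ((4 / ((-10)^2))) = 13975 / 126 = 110.91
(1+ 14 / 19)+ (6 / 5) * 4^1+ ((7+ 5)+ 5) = 2236 / 95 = 23.54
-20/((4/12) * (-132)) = 5/11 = 0.45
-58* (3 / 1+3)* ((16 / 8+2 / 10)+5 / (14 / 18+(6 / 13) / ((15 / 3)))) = -7037952 / 2545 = -2765.40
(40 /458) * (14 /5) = 56 /229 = 0.24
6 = 6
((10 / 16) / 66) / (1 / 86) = 215 / 264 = 0.81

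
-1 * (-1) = 1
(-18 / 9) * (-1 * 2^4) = 32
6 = 6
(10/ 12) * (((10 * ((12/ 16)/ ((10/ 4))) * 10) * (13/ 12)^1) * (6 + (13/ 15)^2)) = 19747/ 108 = 182.84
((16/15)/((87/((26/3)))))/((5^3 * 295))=416/144365625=0.00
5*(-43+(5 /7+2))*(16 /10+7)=-12126 /7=-1732.29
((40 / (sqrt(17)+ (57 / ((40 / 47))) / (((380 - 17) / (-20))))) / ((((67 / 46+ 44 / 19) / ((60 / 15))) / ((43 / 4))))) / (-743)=-88038089920 * sqrt(17) / 485375362269 - 324867827680 / 485375362269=-1.42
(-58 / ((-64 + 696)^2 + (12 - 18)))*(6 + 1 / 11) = -1943 / 2196799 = -0.00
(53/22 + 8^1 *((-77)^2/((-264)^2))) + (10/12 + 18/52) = 43955/10296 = 4.27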